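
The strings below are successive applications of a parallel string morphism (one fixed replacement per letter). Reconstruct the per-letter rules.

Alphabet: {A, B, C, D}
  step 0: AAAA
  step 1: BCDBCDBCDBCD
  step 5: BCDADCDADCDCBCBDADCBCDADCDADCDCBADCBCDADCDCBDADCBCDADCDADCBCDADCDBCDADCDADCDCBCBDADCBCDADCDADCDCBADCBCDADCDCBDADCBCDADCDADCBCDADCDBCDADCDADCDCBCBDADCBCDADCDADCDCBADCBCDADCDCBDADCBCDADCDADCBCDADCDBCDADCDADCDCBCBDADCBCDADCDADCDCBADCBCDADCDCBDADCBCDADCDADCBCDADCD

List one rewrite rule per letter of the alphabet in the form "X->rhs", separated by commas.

A->BCD, B->CB, C->D, D->ADC

  step 0 ⇒ step 1: AAAA ⇒ BCD·BCD·BCD·BCD
    A ↦ BCD
    B ↦ CB  (constrained at step 1)
    C ↦ D  (constrained at step 1)
    D ↦ ADC  (constrained at step 1)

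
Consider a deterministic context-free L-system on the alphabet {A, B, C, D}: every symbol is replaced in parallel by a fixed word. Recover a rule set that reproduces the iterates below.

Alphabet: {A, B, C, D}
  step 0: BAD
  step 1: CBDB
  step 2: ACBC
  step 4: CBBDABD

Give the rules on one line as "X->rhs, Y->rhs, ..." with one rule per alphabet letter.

A->BD, B->C, C->A, D->B

  step 1 ⇒ step 2: CBDB ⇒ A·C·B·C
    B ↦ C
    C ↦ A
    D ↦ B
  step 0 ⇒ step 1: BAD ⇒ C·BD·B
    A ↦ BD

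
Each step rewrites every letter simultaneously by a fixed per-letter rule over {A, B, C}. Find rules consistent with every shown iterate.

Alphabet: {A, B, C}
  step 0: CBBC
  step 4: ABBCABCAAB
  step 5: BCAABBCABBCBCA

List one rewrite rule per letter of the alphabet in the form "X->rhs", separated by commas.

A->BC, B->A, C->B

  step 4 ⇒ step 5: ABBCABCAAB ⇒ BC·A·A·B·BC·A·B·BC·BC·A
    A ↦ BC
    B ↦ A
    C ↦ B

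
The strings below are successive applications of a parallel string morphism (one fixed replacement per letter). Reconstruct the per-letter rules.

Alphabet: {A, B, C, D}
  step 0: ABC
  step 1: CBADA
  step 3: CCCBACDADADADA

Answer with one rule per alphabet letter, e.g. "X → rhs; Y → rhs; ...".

  step 0 ⇒ step 1: ABC ⇒ C·BA·DA
    A ↦ C
    B ↦ BA
    C ↦ DA
    D ↦ CC  (constrained at step 1)

A->C, B->BA, C->DA, D->CC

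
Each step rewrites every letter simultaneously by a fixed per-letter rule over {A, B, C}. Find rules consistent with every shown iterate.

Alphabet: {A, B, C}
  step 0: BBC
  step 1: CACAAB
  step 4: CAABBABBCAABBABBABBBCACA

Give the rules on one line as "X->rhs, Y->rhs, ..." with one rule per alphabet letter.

A->B, B->CA, C->AB

  step 0 ⇒ step 1: BBC ⇒ CA·CA·AB
    B ↦ CA
    C ↦ AB
    A ↦ B  (constrained at step 1)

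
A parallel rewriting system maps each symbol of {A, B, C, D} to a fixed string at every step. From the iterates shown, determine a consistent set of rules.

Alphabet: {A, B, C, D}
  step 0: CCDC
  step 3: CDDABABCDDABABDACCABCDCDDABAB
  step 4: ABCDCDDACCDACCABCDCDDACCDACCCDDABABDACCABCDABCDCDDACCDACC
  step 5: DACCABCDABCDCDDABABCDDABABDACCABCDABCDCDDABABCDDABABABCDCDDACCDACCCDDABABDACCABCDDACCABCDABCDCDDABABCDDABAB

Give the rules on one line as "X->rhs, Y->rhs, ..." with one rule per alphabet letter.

A->D, B->ACC, C->AB, D->CD

  step 4 ⇒ step 5: ABCDCDDACCDACCABCDCDDACCDACCCDDABABDACCABCDABCDCDDACCDACC ⇒ D·ACC·AB·CD·AB·CD·CD·D·AB·AB·CD·D·AB·AB·D·ACC·AB·CD·AB·CD·CD·D·AB·AB·CD·D·AB·AB·AB·CD·CD·D·ACC·D·ACC·CD·D·AB·AB·D·ACC·AB·CD·D·ACC·AB·CD·AB·CD·CD·D·AB·AB·CD·D·AB·AB
    A ↦ D
    B ↦ ACC
    C ↦ AB
    D ↦ CD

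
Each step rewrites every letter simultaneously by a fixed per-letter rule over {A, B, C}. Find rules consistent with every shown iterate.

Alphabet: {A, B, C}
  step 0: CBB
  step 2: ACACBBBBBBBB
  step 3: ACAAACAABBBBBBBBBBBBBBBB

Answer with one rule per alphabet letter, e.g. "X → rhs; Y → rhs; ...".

  step 2 ⇒ step 3: ACACBBBBBBBB ⇒ AC·AA·AC·AA·BB·BB·BB·BB·BB·BB·BB·BB
    A ↦ AC
    B ↦ BB
    C ↦ AA

A->AC, B->BB, C->AA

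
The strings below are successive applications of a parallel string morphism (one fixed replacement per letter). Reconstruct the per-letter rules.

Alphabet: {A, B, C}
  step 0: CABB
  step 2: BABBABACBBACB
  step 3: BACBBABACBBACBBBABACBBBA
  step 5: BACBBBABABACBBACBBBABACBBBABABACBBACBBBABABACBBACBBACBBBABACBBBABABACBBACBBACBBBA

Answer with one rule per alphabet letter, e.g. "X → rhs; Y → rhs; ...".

  step 2 ⇒ step 3: BABBABACBBACB ⇒ BA·CB·BA·BA·CB·BA·CB·B·BA·BA·CB·B·BA
    A ↦ CB
    B ↦ BA
    C ↦ B

A->CB, B->BA, C->B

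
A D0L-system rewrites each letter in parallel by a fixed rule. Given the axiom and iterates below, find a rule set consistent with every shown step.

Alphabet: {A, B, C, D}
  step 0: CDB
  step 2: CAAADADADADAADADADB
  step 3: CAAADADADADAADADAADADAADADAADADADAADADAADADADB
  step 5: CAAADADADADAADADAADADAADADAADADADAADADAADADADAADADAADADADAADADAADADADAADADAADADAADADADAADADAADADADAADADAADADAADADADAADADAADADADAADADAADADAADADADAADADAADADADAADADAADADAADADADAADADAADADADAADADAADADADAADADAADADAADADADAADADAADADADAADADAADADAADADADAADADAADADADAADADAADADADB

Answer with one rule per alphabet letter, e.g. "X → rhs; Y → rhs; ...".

  step 2 ⇒ step 3: CAAADADADADAADADADB ⇒ CAA·AD·AD·AD·ADA·AD·ADA·AD·ADA·AD·ADA·AD·AD·ADA·AD·ADA·AD·ADA·DB
    A ↦ AD
    B ↦ DB
    C ↦ CAA
    D ↦ ADA

A->AD, B->DB, C->CAA, D->ADA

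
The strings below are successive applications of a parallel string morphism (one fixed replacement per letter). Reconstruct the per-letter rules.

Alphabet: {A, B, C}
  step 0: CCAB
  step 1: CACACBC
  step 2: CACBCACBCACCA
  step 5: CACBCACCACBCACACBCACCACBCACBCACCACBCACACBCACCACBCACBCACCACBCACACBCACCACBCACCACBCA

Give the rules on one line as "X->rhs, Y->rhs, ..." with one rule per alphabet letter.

A->CB, B->C, C->CA

  step 1 ⇒ step 2: CACACBC ⇒ CA·CB·CA·CB·CA·C·CA
    A ↦ CB
    B ↦ C
    C ↦ CA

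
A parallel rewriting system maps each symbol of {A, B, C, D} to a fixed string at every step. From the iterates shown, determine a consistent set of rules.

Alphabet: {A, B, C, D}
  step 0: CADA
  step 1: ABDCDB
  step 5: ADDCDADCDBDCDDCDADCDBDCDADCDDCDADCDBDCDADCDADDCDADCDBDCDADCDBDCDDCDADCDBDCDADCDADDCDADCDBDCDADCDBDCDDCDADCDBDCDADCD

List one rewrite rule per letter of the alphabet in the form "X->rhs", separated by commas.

  step 0 ⇒ step 1: CADA ⇒ A·B·DCD·B
    A ↦ B
    C ↦ A
    D ↦ DCD
    B ↦ AD  (constrained at step 1)

A->B, B->AD, C->A, D->DCD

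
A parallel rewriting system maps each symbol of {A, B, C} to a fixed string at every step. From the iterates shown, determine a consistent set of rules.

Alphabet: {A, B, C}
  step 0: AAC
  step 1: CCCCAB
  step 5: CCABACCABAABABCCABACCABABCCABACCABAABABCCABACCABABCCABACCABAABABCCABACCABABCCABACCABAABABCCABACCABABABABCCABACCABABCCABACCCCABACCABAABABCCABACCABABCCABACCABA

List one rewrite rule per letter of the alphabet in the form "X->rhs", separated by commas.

  step 0 ⇒ step 1: AAC ⇒ CC·CC·AB
    A ↦ CC
    C ↦ AB
    B ↦ ABA  (constrained at step 1)

A->CC, B->ABA, C->AB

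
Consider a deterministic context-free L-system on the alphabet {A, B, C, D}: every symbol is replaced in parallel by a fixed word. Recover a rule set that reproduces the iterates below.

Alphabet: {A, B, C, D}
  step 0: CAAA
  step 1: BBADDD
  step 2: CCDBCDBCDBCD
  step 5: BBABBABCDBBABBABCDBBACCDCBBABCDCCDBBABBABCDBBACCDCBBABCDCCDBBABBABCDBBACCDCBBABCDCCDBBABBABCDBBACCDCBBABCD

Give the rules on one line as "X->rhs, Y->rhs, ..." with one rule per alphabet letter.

A->D, B->C, C->BBA, D->BCD

  step 1 ⇒ step 2: BBADDD ⇒ C·C·D·BCD·BCD·BCD
    A ↦ D
    B ↦ C
    D ↦ BCD
  step 0 ⇒ step 1: CAAA ⇒ BBA·D·D·D
    C ↦ BBA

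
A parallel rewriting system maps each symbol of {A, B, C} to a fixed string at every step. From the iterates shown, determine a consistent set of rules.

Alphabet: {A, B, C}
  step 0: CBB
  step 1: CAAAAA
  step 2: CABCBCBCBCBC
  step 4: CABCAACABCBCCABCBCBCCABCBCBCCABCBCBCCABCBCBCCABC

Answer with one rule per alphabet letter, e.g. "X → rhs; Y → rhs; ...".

  step 1 ⇒ step 2: CAAAAA ⇒ CA·BC·BC·BC·BC·BC
    A ↦ BC
    C ↦ CA
  step 0 ⇒ step 1: CBB ⇒ CA·AA·AA
    B ↦ AA

A->BC, B->AA, C->CA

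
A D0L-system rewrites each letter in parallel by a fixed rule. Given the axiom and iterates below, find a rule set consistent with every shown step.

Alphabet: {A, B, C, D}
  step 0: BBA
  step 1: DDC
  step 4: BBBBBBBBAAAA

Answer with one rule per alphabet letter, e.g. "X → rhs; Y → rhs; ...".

  step 0 ⇒ step 1: BBA ⇒ D·D·C
    A ↦ C
    B ↦ D
    C ↦ BB  (constrained at step 1)
    D ↦ AA  (constrained at step 1)

A->C, B->D, C->BB, D->AA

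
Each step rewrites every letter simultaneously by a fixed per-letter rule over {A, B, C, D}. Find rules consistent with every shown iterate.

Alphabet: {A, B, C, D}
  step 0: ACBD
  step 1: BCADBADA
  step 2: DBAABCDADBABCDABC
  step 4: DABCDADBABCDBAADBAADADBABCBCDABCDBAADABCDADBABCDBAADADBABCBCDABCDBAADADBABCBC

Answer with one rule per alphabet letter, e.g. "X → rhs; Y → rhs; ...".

A->BC, B->DBA, C->A, D->DA

  step 1 ⇒ step 2: BCADBADA ⇒ DBA·A·BC·DA·DBA·BC·DA·BC
    A ↦ BC
    B ↦ DBA
    C ↦ A
    D ↦ DA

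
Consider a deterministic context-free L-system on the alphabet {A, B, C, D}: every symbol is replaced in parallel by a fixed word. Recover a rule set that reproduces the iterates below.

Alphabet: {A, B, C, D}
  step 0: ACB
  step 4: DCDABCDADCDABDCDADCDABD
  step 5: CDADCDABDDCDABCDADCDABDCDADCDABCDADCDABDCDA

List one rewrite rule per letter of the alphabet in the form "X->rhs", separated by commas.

  step 4 ⇒ step 5: DCDABCDADCDABDCDADCDABD ⇒ CDA·D·CDA·B·D·D·CDA·B·CDA·D·CDA·B·D·CDA·D·CDA·B·CDA·D·CDA·B·D·CDA
    A ↦ B
    B ↦ D
    C ↦ D
    D ↦ CDA

A->B, B->D, C->D, D->CDA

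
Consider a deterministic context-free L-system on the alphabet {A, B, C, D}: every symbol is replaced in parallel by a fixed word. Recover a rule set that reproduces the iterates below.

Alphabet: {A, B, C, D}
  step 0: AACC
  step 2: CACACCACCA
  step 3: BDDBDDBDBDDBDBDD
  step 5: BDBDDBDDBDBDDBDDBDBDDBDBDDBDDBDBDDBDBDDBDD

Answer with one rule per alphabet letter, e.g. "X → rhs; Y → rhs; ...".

A->D, B->C, C->BD, D->CA

  step 2 ⇒ step 3: CACACCACCA ⇒ BD·D·BD·D·BD·BD·D·BD·BD·D
    A ↦ D
    C ↦ BD
    B ↦ C  (constrained at step 3)
    D ↦ CA  (constrained at step 3)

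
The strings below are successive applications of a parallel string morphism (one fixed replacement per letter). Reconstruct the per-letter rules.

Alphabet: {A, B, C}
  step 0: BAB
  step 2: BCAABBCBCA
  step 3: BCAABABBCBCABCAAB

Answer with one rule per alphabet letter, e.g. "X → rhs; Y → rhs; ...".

A->AB, B->BC, C->A

  step 2 ⇒ step 3: BCAABBCBCA ⇒ BC·A·AB·AB·BC·BC·A·BC·A·AB
    A ↦ AB
    B ↦ BC
    C ↦ A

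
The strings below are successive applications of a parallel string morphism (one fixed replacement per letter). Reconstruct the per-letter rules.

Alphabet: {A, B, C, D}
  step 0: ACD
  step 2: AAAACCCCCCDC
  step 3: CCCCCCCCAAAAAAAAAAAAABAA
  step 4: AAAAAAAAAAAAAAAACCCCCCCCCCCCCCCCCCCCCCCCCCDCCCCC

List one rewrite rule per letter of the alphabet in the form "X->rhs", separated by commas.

  step 3 ⇒ step 4: CCCCCCCCAAAAAAAAAAAAABAA ⇒ AA·AA·AA·AA·AA·AA·AA·AA·CC·CC·CC·CC·CC·CC·CC·CC·CC·CC·CC·CC·CC·DC·CC·CC
    A ↦ CC
    B ↦ DC
    C ↦ AA
  step 2 ⇒ step 3: AAAACCCCCCDC ⇒ CC·CC·CC·CC·AA·AA·AA·AA·AA·AA·AB·AA
    D ↦ AB

A->CC, B->DC, C->AA, D->AB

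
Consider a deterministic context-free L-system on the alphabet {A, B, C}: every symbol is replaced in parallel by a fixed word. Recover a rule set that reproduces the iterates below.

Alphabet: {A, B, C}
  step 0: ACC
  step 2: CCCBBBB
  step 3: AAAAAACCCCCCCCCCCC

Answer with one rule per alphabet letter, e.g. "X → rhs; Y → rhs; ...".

  step 2 ⇒ step 3: CCCBBBB ⇒ AA·AA·AA·CCC·CCC·CCC·CCC
    B ↦ CCC
    C ↦ AA
    A ↦ B  (constrained at step 0)

A->B, B->CCC, C->AA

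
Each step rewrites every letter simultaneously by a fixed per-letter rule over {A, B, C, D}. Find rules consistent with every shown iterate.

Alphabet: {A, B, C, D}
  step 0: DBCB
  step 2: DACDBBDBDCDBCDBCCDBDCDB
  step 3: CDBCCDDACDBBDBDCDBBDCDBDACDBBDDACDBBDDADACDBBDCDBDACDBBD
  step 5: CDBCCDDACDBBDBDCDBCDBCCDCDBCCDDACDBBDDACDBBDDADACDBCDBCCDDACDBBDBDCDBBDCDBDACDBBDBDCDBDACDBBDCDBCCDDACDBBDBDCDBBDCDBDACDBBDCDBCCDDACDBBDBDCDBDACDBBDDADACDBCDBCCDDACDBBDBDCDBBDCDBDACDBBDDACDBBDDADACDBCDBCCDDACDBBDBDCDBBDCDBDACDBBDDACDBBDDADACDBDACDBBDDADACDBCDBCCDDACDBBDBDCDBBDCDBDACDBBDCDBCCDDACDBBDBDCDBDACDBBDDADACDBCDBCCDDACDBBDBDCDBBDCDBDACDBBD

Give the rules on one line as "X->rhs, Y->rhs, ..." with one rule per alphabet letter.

A->CCD, B->BD, C->DA, D->CDB

  step 2 ⇒ step 3: DACDBBDBDCDBCDBCCDBDCDB ⇒ CDB·CCD·DA·CDB·BD·BD·CDB·BD·CDB·DA·CDB·BD·DA·CDB·BD·DA·DA·CDB·BD·CDB·DA·CDB·BD
    A ↦ CCD
    B ↦ BD
    C ↦ DA
    D ↦ CDB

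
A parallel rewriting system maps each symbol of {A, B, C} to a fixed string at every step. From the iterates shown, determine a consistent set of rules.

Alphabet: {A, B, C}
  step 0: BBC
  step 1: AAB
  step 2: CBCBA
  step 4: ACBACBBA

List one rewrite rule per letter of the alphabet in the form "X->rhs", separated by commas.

A->CB, B->A, C->B

  step 1 ⇒ step 2: AAB ⇒ CB·CB·A
    A ↦ CB
    B ↦ A
  step 0 ⇒ step 1: BBC ⇒ A·A·B
    C ↦ B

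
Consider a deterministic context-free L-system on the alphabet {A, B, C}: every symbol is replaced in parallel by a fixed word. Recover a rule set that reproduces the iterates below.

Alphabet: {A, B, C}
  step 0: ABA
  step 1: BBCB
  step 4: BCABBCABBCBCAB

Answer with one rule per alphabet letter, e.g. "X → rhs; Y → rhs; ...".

  step 0 ⇒ step 1: ABA ⇒ B·BC·B
    A ↦ B
    B ↦ BC
    C ↦ A  (constrained at step 1)

A->B, B->BC, C->A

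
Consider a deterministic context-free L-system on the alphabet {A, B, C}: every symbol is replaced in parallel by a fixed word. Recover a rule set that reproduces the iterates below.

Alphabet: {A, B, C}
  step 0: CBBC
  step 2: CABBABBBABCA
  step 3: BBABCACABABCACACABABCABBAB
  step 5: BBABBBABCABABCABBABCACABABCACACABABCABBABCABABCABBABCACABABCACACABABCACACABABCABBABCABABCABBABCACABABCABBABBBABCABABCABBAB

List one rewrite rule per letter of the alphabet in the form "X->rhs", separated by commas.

A->BAB, B->CA, C->B

  step 2 ⇒ step 3: CABBABBBABCA ⇒ B·BAB·CA·CA·BAB·CA·CA·CA·BAB·CA·B·BAB
    A ↦ BAB
    B ↦ CA
    C ↦ B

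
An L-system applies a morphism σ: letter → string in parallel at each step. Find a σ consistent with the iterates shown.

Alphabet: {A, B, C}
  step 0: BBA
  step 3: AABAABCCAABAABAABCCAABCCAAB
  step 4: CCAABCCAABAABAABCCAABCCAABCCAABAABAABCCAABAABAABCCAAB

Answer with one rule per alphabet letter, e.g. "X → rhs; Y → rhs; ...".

A->C, B->AAB, C->AAB

  step 3 ⇒ step 4: AABAABCCAABAABAABCCAABCCAAB ⇒ C·C·AAB·C·C·AAB·AAB·AAB·C·C·AAB·C·C·AAB·C·C·AAB·AAB·AAB·C·C·AAB·AAB·AAB·C·C·AAB
    A ↦ C
    B ↦ AAB
    C ↦ AAB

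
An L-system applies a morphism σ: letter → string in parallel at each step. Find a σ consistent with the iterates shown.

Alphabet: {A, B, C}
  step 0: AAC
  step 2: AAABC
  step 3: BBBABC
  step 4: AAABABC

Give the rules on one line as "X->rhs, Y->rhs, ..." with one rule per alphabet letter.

A->B, B->A, C->BC

  step 3 ⇒ step 4: BBBABC ⇒ A·A·A·B·A·BC
    A ↦ B
    B ↦ A
    C ↦ BC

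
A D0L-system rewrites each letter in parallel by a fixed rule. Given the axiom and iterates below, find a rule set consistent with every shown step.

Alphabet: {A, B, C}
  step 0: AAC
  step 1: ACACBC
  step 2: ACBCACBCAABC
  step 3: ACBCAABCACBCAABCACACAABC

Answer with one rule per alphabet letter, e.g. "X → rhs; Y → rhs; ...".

A->AC, B->AA, C->BC

  step 2 ⇒ step 3: ACBCACBCAABC ⇒ AC·BC·AA·BC·AC·BC·AA·BC·AC·AC·AA·BC
    A ↦ AC
    B ↦ AA
    C ↦ BC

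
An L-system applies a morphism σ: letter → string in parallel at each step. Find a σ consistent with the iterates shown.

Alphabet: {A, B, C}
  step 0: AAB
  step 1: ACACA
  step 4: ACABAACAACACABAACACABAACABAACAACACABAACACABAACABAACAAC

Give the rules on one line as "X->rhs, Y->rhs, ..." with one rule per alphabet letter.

  step 0 ⇒ step 1: AAB ⇒ AC·AC·A
    A ↦ AC
    B ↦ A
    C ↦ ABA  (constrained at step 1)

A->AC, B->A, C->ABA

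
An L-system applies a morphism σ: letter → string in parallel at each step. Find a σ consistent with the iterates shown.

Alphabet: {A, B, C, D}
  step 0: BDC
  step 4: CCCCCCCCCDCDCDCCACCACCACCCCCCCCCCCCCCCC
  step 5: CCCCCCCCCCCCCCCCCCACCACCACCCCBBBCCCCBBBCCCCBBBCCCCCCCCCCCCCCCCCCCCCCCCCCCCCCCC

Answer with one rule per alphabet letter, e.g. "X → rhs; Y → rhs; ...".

A->BBB, B->CD, C->CC, D->A

  step 4 ⇒ step 5: CCCCCCCCCDCDCDCCACCACCACCCCCCCCCCCCCCCC ⇒ CC·CC·CC·CC·CC·CC·CC·CC·CC·A·CC·A·CC·A·CC·CC·BBB·CC·CC·BBB·CC·CC·BBB·CC·CC·CC·CC·CC·CC·CC·CC·CC·CC·CC·CC·CC·CC·CC·CC
    A ↦ BBB
    C ↦ CC
    D ↦ A
    B ↦ CD  (constrained at step 0)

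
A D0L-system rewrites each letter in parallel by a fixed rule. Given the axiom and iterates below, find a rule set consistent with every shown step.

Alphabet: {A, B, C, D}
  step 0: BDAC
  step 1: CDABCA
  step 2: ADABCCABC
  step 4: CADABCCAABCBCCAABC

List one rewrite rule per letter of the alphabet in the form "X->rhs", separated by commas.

A->BC, B->C, C->A, D->DA

  step 1 ⇒ step 2: CDABCA ⇒ A·DA·BC·C·A·BC
    A ↦ BC
    B ↦ C
    C ↦ A
    D ↦ DA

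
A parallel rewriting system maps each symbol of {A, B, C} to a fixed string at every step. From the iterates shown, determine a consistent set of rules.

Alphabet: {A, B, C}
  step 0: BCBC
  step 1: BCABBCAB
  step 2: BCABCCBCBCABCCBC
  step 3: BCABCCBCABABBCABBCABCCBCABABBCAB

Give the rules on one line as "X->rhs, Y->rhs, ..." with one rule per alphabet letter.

  step 2 ⇒ step 3: BCABCCBCBCABCCBC ⇒ BC·AB·CC·BC·AB·AB·BC·AB·BC·AB·CC·BC·AB·AB·BC·AB
    A ↦ CC
    B ↦ BC
    C ↦ AB

A->CC, B->BC, C->AB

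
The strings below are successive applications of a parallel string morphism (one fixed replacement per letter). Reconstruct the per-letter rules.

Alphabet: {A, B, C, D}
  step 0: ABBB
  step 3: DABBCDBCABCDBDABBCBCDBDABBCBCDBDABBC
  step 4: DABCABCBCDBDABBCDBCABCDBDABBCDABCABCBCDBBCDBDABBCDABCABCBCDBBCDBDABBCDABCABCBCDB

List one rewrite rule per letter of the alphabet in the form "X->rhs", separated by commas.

A->CA, B->BC, C->DB, D->DAB

  step 3 ⇒ step 4: DABBCDBCABCDBDABBCBCDBDABBCBCDBDABBC ⇒ DAB·CA·BC·BC·DB·DAB·BC·DB·CA·BC·DB·DAB·BC·DAB·CA·BC·BC·DB·BC·DB·DAB·BC·DAB·CA·BC·BC·DB·BC·DB·DAB·BC·DAB·CA·BC·BC·DB
    A ↦ CA
    B ↦ BC
    C ↦ DB
    D ↦ DAB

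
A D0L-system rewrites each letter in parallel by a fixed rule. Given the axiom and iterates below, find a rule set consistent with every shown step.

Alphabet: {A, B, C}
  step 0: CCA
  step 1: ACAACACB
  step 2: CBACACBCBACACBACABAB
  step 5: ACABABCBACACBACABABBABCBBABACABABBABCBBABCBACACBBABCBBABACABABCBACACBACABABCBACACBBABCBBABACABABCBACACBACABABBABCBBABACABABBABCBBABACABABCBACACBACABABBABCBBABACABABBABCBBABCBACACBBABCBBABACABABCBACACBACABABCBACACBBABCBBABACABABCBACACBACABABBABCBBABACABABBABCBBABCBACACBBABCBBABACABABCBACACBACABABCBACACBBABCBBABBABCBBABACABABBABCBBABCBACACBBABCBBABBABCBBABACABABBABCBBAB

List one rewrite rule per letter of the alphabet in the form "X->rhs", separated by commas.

  step 1 ⇒ step 2: ACAACACB ⇒ CB·ACA·CB·CB·ACA·CB·ACA·BAB
    A ↦ CB
    B ↦ BAB
    C ↦ ACA

A->CB, B->BAB, C->ACA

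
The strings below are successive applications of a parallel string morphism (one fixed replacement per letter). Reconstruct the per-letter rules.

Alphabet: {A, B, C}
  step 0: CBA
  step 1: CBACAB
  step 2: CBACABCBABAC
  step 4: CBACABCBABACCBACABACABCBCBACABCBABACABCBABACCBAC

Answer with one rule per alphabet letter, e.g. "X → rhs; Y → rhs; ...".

A->AB, B->AC, C->CB

  step 1 ⇒ step 2: CBACAB ⇒ CB·AC·AB·CB·AB·AC
    A ↦ AB
    B ↦ AC
    C ↦ CB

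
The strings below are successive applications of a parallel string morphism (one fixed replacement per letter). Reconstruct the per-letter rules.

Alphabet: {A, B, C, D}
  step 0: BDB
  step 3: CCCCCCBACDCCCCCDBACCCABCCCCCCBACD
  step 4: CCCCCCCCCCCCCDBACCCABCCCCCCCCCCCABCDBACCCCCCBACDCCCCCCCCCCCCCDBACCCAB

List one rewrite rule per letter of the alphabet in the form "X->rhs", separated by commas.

A->BA, B->CD, C->CC, D->CAB

  step 3 ⇒ step 4: CCCCCCBACDCCCCCDBACCCABCCCCCCBACD ⇒ CC·CC·CC·CC·CC·CC·CD·BA·CC·CAB·CC·CC·CC·CC·CC·CAB·CD·BA·CC·CC·CC·BA·CD·CC·CC·CC·CC·CC·CC·CD·BA·CC·CAB
    A ↦ BA
    B ↦ CD
    C ↦ CC
    D ↦ CAB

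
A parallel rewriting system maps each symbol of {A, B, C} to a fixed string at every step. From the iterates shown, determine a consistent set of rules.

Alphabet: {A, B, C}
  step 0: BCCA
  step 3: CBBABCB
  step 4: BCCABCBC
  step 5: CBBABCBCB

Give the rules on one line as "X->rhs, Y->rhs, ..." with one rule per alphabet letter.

A->AB, B->C, C->B

  step 4 ⇒ step 5: BCCABCBC ⇒ C·B·B·AB·C·B·C·B
    A ↦ AB
    B ↦ C
    C ↦ B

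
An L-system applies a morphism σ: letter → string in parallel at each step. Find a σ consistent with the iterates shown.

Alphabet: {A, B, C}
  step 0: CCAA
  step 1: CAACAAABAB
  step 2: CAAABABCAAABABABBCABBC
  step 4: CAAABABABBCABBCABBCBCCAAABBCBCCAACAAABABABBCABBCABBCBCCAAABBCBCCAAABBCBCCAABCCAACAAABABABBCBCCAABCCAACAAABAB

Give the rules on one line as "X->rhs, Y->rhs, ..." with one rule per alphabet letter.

  step 1 ⇒ step 2: CAACAAABAB ⇒ CAA·AB·AB·CAA·AB·AB·AB·BC·AB·BC
    A ↦ AB
    B ↦ BC
    C ↦ CAA

A->AB, B->BC, C->CAA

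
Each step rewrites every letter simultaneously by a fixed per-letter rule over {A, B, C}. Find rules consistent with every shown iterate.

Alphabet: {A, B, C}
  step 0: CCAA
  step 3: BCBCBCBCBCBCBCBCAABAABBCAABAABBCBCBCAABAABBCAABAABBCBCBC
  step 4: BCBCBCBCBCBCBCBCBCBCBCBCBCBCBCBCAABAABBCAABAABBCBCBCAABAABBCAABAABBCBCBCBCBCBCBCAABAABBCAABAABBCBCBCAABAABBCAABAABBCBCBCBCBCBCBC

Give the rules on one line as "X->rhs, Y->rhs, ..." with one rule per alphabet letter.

A->AAB, B->BC, C->BC

  step 3 ⇒ step 4: BCBCBCBCBCBCBCBCAABAABBCAABAABBCBCBCAABAABBCAABAABBCBCBC ⇒ BC·BC·BC·BC·BC·BC·BC·BC·BC·BC·BC·BC·BC·BC·BC·BC·AAB·AAB·BC·AAB·AAB·BC·BC·BC·AAB·AAB·BC·AAB·AAB·BC·BC·BC·BC·BC·BC·BC·AAB·AAB·BC·AAB·AAB·BC·BC·BC·AAB·AAB·BC·AAB·AAB·BC·BC·BC·BC·BC·BC·BC
    A ↦ AAB
    B ↦ BC
    C ↦ BC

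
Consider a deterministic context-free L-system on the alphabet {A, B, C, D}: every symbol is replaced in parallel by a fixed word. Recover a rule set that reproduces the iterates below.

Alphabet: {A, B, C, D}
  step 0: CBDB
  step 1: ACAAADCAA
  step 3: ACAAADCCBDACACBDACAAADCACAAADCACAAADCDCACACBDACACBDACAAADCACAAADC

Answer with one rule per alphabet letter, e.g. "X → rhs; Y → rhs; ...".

  step 0 ⇒ step 1: CBDB ⇒ ACA·AA·DC·AA
    B ↦ AA
    C ↦ ACA
    D ↦ DC
    A ↦ CBD  (constrained at step 1)

A->CBD, B->AA, C->ACA, D->DC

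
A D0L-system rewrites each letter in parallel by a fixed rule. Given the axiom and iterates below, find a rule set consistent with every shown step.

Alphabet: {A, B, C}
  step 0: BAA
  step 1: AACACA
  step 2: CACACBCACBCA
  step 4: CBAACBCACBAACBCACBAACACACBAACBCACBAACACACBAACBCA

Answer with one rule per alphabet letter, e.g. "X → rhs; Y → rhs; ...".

  step 1 ⇒ step 2: AACACA ⇒ CA·CA·CB·CA·CB·CA
    A ↦ CA
    C ↦ CB
  step 0 ⇒ step 1: BAA ⇒ AA·CA·CA
    B ↦ AA

A->CA, B->AA, C->CB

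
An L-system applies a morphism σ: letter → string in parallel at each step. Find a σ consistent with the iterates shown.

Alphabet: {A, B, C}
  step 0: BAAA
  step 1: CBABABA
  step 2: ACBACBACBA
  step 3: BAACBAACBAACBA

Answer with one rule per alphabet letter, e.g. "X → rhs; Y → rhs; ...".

A->BA, B->C, C->A

  step 2 ⇒ step 3: ACBACBACBA ⇒ BA·A·C·BA·A·C·BA·A·C·BA
    A ↦ BA
    B ↦ C
    C ↦ A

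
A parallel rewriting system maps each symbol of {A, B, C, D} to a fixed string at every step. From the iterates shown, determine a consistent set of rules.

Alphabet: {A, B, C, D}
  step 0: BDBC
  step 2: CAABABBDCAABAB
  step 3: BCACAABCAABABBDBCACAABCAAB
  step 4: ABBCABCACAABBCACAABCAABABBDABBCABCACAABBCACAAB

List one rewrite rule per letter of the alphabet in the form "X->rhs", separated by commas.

  step 3 ⇒ step 4: BCACAABCAABABBDBCACAABCAAB ⇒ AB·B·CA·B·CA·CA·AB·B·CA·CA·AB·CA·AB·AB·BD·AB·B·CA·B·CA·CA·AB·B·CA·CA·AB
    A ↦ CA
    B ↦ AB
    C ↦ B
    D ↦ BD

A->CA, B->AB, C->B, D->BD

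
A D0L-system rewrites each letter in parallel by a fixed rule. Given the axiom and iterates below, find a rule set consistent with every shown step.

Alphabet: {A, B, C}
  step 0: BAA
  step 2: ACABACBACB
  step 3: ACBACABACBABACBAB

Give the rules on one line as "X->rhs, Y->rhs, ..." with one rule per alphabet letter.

A->AC, B->AB, C->B

  step 2 ⇒ step 3: ACABACBACB ⇒ AC·B·AC·AB·AC·B·AB·AC·B·AB
    A ↦ AC
    B ↦ AB
    C ↦ B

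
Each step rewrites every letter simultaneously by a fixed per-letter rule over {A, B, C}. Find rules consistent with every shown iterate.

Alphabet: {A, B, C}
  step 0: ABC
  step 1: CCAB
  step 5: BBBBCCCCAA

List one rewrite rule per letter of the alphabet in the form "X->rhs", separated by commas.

  step 0 ⇒ step 1: ABC ⇒ CC·A·B
    A ↦ CC
    B ↦ A
    C ↦ B

A->CC, B->A, C->B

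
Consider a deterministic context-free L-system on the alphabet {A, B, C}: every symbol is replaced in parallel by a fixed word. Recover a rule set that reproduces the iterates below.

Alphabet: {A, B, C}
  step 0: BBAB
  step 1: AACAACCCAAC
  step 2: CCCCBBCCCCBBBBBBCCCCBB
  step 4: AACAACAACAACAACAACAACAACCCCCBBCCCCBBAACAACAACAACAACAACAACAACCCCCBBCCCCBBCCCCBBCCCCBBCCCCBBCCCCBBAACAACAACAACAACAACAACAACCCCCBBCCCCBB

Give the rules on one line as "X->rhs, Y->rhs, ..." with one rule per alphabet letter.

  step 1 ⇒ step 2: AACAACCCAAC ⇒ CC·CC·BB·CC·CC·BB·BB·BB·CC·CC·BB
    A ↦ CC
    C ↦ BB
  step 0 ⇒ step 1: BBAB ⇒ AAC·AAC·CC·AAC
    B ↦ AAC

A->CC, B->AAC, C->BB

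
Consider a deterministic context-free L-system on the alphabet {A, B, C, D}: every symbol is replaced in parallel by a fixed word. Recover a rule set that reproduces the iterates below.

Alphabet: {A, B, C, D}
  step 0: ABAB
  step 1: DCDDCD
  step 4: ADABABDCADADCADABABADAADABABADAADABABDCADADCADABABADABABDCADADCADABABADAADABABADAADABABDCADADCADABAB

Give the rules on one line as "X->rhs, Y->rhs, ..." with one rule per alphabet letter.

A->DC, B->D, C->BAB, D->ADA

  step 0 ⇒ step 1: ABAB ⇒ DC·D·DC·D
    A ↦ DC
    B ↦ D
    C ↦ BAB  (constrained at step 1)
    D ↦ ADA  (constrained at step 1)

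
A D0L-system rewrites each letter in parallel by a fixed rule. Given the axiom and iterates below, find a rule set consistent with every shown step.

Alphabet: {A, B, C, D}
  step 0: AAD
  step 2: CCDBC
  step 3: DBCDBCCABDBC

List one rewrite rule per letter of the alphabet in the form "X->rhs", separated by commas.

  step 2 ⇒ step 3: CCDBC ⇒ DBC·DBC·C·AB·DBC
    B ↦ AB
    C ↦ DBC
    D ↦ C
    A ↦ D  (constrained at step 0)

A->D, B->AB, C->DBC, D->C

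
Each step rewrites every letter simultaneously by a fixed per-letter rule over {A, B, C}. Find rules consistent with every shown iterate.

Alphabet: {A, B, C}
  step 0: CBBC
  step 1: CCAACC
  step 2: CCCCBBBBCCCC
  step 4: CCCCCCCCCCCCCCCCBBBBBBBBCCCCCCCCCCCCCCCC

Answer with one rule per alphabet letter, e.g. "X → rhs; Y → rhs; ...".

  step 1 ⇒ step 2: CCAACC ⇒ CC·CC·BB·BB·CC·CC
    A ↦ BB
    C ↦ CC
  step 0 ⇒ step 1: CBBC ⇒ CC·A·A·CC
    B ↦ A

A->BB, B->A, C->CC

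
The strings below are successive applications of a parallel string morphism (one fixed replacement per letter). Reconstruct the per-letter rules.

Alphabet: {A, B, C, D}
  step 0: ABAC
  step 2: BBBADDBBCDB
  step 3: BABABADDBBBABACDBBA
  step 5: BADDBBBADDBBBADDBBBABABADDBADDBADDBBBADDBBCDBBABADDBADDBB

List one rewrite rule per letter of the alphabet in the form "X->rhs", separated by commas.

  step 2 ⇒ step 3: BBBADDBBCDB ⇒ BA·BA·BA·DD·B·B·BA·BA·CD·B·BA
    A ↦ DD
    B ↦ BA
    C ↦ CD
    D ↦ B

A->DD, B->BA, C->CD, D->B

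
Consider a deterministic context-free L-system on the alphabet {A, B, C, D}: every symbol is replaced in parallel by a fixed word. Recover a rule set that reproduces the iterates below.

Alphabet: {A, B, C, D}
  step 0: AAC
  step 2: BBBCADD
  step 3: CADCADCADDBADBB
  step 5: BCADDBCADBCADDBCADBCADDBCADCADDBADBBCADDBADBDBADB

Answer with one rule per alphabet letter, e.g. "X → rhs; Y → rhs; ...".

  step 2 ⇒ step 3: BBBCADD ⇒ CAD·CAD·CAD·DBA·D·B·B
    A ↦ D
    B ↦ CAD
    C ↦ DBA
    D ↦ B

A->D, B->CAD, C->DBA, D->B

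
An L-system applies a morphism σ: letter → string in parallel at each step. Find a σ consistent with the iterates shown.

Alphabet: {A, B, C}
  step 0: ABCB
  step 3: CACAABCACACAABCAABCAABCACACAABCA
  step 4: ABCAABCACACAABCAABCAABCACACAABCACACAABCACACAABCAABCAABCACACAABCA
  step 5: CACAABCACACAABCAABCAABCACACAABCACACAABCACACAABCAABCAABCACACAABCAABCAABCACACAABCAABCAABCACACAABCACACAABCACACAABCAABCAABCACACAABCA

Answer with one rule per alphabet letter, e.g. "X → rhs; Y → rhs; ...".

  step 4 ⇒ step 5: ABCAABCACACAABCAABCAABCACACAABCACACAABCACACAABCAABCAABCACACAABCA ⇒ CA·CA·AB·CA·CA·CA·AB·CA·AB·CA·AB·CA·CA·CA·AB·CA·CA·CA·AB·CA·CA·CA·AB·CA·AB·CA·AB·CA·CA·CA·AB·CA·AB·CA·AB·CA·CA·CA·AB·CA·AB·CA·AB·CA·CA·CA·AB·CA·CA·CA·AB·CA·CA·CA·AB·CA·AB·CA·AB·CA·CA·CA·AB·CA
    A ↦ CA
    B ↦ CA
    C ↦ AB

A->CA, B->CA, C->AB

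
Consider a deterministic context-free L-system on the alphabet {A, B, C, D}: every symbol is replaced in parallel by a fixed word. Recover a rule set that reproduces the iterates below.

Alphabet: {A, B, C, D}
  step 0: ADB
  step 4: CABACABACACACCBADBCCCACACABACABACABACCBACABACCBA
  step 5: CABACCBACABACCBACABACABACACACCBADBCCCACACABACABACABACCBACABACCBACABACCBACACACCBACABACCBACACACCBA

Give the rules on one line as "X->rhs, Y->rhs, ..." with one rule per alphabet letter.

  step 4 ⇒ step 5: CABACABACACACCBADBCCCACACABACABACABACCBACABACCBA ⇒ CA·BA·CC·BA·CA·BA·CC·BA·CA·BA·CA·BA·CA·CA·CC·BA·DB·CC·CA·CA·CA·BA·CA·BA·CA·BA·CC·BA·CA·BA·CC·BA·CA·BA·CC·BA·CA·CA·CC·BA·CA·BA·CC·BA·CA·CA·CC·BA
    A ↦ BA
    B ↦ CC
    C ↦ CA
    D ↦ DB

A->BA, B->CC, C->CA, D->DB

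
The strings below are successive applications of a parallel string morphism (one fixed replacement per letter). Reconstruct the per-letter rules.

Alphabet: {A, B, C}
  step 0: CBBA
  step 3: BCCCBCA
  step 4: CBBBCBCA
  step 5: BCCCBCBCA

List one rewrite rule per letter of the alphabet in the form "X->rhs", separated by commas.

A->CA, B->C, C->B

  step 4 ⇒ step 5: CBBBCBCA ⇒ B·C·C·C·B·C·B·CA
    A ↦ CA
    B ↦ C
    C ↦ B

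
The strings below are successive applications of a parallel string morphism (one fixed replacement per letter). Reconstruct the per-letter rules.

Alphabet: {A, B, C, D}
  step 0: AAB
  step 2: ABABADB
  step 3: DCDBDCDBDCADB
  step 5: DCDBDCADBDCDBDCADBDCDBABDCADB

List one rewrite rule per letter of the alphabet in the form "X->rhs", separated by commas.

  step 2 ⇒ step 3: ABABADB ⇒ DC·DB·DC·DB·DC·A·DB
    A ↦ DC
    B ↦ DB
    D ↦ A
    C ↦ B  (constrained at step 3)

A->DC, B->DB, C->B, D->A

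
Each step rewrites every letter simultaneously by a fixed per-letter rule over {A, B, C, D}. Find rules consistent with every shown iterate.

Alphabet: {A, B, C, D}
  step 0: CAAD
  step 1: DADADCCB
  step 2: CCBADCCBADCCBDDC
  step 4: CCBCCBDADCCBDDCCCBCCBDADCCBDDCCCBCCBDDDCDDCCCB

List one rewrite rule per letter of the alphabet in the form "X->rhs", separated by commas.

  step 1 ⇒ step 2: DADADCCB ⇒ CCB·AD·CCB·AD·CCB·D·D·C
    A ↦ AD
    B ↦ C
    C ↦ D
    D ↦ CCB

A->AD, B->C, C->D, D->CCB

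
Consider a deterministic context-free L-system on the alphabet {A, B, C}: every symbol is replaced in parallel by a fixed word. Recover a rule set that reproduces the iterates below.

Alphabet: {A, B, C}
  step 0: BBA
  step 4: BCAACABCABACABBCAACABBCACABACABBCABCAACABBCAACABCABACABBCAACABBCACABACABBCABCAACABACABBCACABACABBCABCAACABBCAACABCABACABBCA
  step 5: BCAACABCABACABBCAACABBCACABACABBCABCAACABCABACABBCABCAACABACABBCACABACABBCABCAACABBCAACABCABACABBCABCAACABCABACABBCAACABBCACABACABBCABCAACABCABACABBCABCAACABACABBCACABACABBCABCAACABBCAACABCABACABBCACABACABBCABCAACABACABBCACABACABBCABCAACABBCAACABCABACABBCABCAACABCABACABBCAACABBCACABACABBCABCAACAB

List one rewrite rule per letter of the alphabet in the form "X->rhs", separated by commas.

A->CAB, B->BCA, C->A

  step 4 ⇒ step 5: BCAACABCABACABBCAACABBCACABACABBCABCAACABBCAACABCABACABBCAACABBCACABACABBCABCAACABACABBCACABACABBCABCAACABBCAACABCABACABBCA ⇒ BCA·A·CAB·CAB·A·CAB·BCA·A·CAB·BCA·CAB·A·CAB·BCA·BCA·A·CAB·CAB·A·CAB·BCA·BCA·A·CAB·A·CAB·BCA·CAB·A·CAB·BCA·BCA·A·CAB·BCA·A·CAB·CAB·A·CAB·BCA·BCA·A·CAB·CAB·A·CAB·BCA·A·CAB·BCA·CAB·A·CAB·BCA·BCA·A·CAB·CAB·A·CAB·BCA·BCA·A·CAB·A·CAB·BCA·CAB·A·CAB·BCA·BCA·A·CAB·BCA·A·CAB·CAB·A·CAB·BCA·CAB·A·CAB·BCA·BCA·A·CAB·A·CAB·BCA·CAB·A·CAB·BCA·BCA·A·CAB·BCA·A·CAB·CAB·A·CAB·BCA·BCA·A·CAB·CAB·A·CAB·BCA·A·CAB·BCA·CAB·A·CAB·BCA·BCA·A·CAB
    A ↦ CAB
    B ↦ BCA
    C ↦ A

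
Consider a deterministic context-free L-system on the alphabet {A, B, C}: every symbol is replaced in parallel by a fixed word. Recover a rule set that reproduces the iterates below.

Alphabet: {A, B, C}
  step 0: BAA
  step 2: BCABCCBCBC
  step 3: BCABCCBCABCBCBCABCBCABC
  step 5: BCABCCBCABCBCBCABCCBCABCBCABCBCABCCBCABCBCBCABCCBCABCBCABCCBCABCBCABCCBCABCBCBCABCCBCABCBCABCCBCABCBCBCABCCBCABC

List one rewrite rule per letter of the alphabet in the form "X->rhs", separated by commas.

  step 2 ⇒ step 3: BCABCCBCBC ⇒ BCA·BC·C·BCA·BC·BC·BCA·BC·BCA·BC
    A ↦ C
    B ↦ BCA
    C ↦ BC

A->C, B->BCA, C->BC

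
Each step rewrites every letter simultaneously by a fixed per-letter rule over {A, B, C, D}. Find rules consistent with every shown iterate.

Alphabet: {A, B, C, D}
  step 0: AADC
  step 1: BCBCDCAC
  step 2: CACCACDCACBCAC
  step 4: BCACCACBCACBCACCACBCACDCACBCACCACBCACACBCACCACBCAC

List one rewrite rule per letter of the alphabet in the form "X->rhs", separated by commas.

A->BC, B->C, C->AC, D->DC

  step 1 ⇒ step 2: BCBCDCAC ⇒ C·AC·C·AC·DC·AC·BC·AC
    A ↦ BC
    B ↦ C
    C ↦ AC
    D ↦ DC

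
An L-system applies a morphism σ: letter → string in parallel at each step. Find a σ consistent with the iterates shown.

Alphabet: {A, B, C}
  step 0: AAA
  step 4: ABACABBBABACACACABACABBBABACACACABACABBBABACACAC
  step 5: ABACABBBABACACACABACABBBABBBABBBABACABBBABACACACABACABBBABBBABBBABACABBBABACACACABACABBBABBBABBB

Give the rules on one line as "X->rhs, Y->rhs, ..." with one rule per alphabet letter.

A->AB, B->AC, C->BB

  step 4 ⇒ step 5: ABACABBBABACACACABACABBBABACACACABACABBBABACACAC ⇒ AB·AC·AB·BB·AB·AC·AC·AC·AB·AC·AB·BB·AB·BB·AB·BB·AB·AC·AB·BB·AB·AC·AC·AC·AB·AC·AB·BB·AB·BB·AB·BB·AB·AC·AB·BB·AB·AC·AC·AC·AB·AC·AB·BB·AB·BB·AB·BB
    A ↦ AB
    B ↦ AC
    C ↦ BB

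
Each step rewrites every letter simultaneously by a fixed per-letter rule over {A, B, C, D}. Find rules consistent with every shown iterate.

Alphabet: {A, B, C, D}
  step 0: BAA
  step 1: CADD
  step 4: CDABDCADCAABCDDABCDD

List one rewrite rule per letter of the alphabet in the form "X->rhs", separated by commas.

  step 0 ⇒ step 1: BAA ⇒ CA·D·D
    A ↦ D
    B ↦ CA
    C ↦ CD  (constrained at step 1)
    D ↦ AB  (constrained at step 1)

A->D, B->CA, C->CD, D->AB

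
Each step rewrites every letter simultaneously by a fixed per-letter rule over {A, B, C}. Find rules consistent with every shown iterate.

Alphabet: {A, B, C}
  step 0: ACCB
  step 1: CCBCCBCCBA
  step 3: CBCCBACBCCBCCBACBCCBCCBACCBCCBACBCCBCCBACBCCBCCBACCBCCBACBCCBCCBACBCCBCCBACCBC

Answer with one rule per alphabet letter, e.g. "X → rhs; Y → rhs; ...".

  step 0 ⇒ step 1: ACCB ⇒ C·CBC·CBC·CBA
    A ↦ C
    B ↦ CBA
    C ↦ CBC

A->C, B->CBA, C->CBC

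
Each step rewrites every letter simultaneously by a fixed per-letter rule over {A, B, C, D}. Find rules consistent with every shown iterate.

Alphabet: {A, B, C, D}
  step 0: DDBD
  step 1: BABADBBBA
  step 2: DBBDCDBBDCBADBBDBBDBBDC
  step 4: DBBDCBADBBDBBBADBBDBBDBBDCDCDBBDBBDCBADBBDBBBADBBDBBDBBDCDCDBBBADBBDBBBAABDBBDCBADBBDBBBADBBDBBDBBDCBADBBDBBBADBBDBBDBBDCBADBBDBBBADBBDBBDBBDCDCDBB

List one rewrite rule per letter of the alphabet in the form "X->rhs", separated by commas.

A->DC, B->DBB, C->AB, D->BA

  step 1 ⇒ step 2: BABADBBBA ⇒ DBB·DC·DBB·DC·BA·DBB·DBB·DBB·DC
    A ↦ DC
    B ↦ DBB
    D ↦ BA
    C ↦ AB  (constrained at step 2)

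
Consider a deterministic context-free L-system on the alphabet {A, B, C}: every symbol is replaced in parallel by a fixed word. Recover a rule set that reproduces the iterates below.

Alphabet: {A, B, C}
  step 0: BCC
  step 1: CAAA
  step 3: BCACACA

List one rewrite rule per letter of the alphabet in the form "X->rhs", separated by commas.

  step 0 ⇒ step 1: BCC ⇒ CA·A·A
    B ↦ CA
    C ↦ A
    A ↦ B  (constrained at step 1)

A->B, B->CA, C->A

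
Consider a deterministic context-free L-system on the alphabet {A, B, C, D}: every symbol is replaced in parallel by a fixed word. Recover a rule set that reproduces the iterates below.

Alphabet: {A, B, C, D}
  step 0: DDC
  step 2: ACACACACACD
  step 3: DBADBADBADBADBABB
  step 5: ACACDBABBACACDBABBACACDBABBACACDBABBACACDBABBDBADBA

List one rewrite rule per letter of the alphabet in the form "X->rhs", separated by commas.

  step 2 ⇒ step 3: ACACACACACD ⇒ D·BA·D·BA·D·BA·D·BA·D·BA·BB
    A ↦ D
    C ↦ BA
    D ↦ BB
    B ↦ AC  (constrained at step 3)

A->D, B->AC, C->BA, D->BB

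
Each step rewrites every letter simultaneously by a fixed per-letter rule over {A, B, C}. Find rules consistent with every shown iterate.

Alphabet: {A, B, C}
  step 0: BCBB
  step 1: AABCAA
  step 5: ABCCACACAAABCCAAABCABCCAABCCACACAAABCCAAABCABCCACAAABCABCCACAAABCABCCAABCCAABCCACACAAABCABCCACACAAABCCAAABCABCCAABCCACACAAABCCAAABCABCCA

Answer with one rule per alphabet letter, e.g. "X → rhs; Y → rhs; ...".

  step 0 ⇒ step 1: BCBB ⇒ A·ABC·A·A
    B ↦ A
    C ↦ ABC
    A ↦ CA  (constrained at step 1)

A->CA, B->A, C->ABC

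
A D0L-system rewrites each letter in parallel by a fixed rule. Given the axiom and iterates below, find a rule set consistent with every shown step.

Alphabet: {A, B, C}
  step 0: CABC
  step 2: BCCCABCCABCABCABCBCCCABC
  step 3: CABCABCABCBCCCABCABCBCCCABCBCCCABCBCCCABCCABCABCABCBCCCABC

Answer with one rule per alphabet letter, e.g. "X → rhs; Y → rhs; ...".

A->BCC, B->C, C->ABC

  step 2 ⇒ step 3: BCCCABCCABCABCABCBCCCABC ⇒ C·ABC·ABC·ABC·BCC·C·ABC·ABC·BCC·C·ABC·BCC·C·ABC·BCC·C·ABC·C·ABC·ABC·ABC·BCC·C·ABC
    A ↦ BCC
    B ↦ C
    C ↦ ABC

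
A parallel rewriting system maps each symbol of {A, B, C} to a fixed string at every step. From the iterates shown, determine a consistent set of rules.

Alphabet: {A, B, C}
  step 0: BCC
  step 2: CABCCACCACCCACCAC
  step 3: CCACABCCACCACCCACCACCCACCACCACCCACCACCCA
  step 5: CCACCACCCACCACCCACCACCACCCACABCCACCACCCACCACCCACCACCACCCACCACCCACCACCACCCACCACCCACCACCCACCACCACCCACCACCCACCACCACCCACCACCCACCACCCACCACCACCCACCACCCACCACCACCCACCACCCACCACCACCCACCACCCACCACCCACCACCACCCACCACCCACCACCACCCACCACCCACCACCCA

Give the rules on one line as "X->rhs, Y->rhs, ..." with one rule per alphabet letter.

A->C, B->AB, C->CCA

  step 2 ⇒ step 3: CABCCACCACCCACCAC ⇒ CCA·C·AB·CCA·CCA·C·CCA·CCA·C·CCA·CCA·CCA·C·CCA·CCA·C·CCA
    A ↦ C
    B ↦ AB
    C ↦ CCA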